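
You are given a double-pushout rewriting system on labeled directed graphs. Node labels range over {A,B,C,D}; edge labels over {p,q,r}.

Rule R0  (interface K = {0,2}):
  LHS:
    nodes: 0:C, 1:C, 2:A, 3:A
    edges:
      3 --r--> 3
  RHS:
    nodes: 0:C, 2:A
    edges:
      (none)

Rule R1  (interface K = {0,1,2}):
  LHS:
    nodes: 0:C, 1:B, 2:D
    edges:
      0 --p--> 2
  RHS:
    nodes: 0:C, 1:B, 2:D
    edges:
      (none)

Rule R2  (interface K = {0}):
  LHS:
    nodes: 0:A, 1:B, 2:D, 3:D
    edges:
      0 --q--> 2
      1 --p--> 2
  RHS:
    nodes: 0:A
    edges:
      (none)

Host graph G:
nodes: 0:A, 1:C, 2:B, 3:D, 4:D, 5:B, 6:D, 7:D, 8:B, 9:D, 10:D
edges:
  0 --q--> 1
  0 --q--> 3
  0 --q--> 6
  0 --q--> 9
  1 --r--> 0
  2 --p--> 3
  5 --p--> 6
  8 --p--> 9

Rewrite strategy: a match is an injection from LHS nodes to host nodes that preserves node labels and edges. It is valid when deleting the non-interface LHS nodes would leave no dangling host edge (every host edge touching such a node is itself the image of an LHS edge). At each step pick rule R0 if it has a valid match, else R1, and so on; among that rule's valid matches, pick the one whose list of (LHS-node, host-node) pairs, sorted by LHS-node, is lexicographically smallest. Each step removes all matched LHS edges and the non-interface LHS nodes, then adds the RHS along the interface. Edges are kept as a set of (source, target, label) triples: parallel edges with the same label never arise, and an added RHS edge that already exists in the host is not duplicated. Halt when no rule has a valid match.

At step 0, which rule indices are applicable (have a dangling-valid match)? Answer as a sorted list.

Answer: [R2]

Rewrite trace:
R0: no valid match — LHS pattern not found
R1: no valid match — LHS pattern not found
R2: 9 valid matches — {0↦0, 1↦2, 2↦3, 3↦4}, {0↦0, 1↦2, 2↦3, 3↦7}, {0↦0, 1↦2, 2↦3, 3↦10} (+6 more)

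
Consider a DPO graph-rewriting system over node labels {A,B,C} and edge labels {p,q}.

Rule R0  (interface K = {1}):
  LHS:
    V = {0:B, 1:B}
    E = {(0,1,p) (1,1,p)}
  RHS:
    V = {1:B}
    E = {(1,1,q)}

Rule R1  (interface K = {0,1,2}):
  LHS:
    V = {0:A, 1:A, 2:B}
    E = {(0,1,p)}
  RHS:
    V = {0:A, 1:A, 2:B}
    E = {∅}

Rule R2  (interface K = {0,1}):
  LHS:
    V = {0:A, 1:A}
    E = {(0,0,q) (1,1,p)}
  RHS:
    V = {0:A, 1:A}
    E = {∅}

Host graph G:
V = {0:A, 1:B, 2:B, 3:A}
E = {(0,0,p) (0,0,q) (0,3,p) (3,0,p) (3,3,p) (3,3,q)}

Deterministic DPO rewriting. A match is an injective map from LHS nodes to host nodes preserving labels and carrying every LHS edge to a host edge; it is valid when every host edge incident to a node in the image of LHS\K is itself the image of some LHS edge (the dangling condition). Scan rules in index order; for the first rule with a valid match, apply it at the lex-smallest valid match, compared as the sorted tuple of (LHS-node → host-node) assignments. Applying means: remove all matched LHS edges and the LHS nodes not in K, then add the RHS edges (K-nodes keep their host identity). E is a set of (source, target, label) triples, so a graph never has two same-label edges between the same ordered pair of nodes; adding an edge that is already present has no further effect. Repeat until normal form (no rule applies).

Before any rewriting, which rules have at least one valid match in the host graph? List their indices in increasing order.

Answer: [R1,R2]

Steps:
R0: no valid match — LHS pattern not found
R1: 4 valid matches — {0↦0, 1↦3, 2↦1}, {0↦0, 1↦3, 2↦2}, {0↦3, 1↦0, 2↦1} (+1 more)
R2: 2 valid matches — {0↦0, 1↦3}, {0↦3, 1↦0}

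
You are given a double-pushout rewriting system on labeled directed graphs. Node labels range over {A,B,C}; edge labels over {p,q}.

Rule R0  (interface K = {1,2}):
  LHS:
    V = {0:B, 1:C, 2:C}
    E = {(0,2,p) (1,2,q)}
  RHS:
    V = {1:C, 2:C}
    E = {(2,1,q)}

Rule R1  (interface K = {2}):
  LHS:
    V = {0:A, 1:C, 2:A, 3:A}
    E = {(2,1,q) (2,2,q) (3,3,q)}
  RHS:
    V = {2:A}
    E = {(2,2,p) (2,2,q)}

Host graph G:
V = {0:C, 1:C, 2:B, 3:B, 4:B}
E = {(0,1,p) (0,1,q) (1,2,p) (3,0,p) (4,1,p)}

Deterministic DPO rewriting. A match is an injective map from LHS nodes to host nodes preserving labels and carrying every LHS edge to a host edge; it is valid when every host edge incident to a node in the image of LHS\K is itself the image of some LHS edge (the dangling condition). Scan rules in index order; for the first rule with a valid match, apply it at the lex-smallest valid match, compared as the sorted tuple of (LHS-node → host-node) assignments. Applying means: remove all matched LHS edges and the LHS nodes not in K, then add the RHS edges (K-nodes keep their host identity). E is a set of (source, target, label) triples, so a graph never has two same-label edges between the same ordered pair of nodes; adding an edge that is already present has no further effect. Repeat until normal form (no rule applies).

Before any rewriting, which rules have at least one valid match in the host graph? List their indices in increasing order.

R0: 1 valid match — {0↦4, 1↦0, 2↦1}
R1: no valid match — LHS pattern not found

Answer: [R0]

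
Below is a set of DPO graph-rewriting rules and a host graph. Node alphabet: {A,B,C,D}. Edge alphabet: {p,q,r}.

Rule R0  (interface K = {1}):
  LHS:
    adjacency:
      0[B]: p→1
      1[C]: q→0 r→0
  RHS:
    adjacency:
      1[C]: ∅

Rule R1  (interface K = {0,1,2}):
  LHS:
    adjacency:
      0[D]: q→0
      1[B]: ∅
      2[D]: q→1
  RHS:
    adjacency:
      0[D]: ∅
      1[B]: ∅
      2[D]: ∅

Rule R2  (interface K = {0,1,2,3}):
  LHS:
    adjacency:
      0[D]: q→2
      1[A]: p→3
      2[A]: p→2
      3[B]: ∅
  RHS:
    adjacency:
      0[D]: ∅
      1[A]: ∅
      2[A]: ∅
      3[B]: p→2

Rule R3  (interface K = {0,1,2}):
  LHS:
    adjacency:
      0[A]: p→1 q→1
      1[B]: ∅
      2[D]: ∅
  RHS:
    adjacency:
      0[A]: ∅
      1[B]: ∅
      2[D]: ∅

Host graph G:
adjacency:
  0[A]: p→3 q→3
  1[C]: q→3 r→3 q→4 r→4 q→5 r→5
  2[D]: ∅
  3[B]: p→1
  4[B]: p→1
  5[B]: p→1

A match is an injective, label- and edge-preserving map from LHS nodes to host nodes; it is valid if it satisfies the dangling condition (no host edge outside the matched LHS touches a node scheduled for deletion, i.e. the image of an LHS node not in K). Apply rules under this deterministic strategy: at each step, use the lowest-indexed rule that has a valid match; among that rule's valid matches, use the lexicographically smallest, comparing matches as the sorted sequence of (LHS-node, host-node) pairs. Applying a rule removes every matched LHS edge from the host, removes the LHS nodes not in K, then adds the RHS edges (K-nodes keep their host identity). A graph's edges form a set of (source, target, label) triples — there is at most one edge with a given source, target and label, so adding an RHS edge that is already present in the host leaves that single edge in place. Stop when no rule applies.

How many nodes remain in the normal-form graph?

Answer: 3

Rewrite trace:
start.  V:6 E:11  edges: 0-p->3 0-q->3 1-q->3 1-r->3 1-q->4 1-r->4 1-q->5 1-r->5 3-p->1 4-p->1 5-p->1
1. fire R0 via {0↦4, 1↦1}  →  V:5 E:8  edges: 0-p->3 0-q->3 1-q->3 1-r->3 1-q->5 1-r->5 3-p->1 5-p->1
2. fire R0 via {0↦5, 1↦1}  →  V:4 E:5  edges: 0-p->3 0-q->3 1-q->3 1-r->3 3-p->1
3. fire R3 via {0↦0, 1↦3, 2↦2}  →  V:4 E:3  edges: 1-q->3 1-r->3 3-p->1
4. fire R0 via {0↦3, 1↦1}  →  V:3 E:0  edges: ∅
final graph: no rule applies after step 4
NF nodes: {0:A, 1:C, 2:D}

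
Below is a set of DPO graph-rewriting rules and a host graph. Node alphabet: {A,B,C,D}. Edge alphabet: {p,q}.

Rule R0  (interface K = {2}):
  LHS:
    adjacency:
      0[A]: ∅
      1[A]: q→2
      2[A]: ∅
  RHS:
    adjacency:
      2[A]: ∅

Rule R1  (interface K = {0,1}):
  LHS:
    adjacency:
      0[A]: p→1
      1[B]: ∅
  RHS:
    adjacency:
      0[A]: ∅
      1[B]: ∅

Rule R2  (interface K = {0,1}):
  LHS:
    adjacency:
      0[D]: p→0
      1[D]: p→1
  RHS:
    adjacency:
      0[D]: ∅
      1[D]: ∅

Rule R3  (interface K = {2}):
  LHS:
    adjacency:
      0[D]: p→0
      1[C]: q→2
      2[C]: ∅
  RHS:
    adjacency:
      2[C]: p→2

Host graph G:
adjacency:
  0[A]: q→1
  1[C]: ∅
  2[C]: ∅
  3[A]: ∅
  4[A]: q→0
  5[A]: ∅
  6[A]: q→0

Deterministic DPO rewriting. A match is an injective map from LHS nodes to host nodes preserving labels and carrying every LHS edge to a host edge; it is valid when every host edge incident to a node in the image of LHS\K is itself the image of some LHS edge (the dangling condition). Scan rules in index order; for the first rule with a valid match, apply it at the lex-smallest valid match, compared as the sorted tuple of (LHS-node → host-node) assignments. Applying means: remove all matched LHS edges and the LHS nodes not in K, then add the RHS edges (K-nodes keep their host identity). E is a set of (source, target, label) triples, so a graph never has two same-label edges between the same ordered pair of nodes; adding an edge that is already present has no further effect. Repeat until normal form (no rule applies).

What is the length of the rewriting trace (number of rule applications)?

start.  V:7 E:3  edges: 0-q->1 4-q->0 6-q->0
1. fire R0 via {0↦3, 1↦4, 2↦0}  →  V:5 E:2  edges: 0-q->1 6-q->0
2. fire R0 via {0↦5, 1↦6, 2↦0}  →  V:3 E:1  edges: 0-q->1
final graph: no rule applies after step 2

Answer: 2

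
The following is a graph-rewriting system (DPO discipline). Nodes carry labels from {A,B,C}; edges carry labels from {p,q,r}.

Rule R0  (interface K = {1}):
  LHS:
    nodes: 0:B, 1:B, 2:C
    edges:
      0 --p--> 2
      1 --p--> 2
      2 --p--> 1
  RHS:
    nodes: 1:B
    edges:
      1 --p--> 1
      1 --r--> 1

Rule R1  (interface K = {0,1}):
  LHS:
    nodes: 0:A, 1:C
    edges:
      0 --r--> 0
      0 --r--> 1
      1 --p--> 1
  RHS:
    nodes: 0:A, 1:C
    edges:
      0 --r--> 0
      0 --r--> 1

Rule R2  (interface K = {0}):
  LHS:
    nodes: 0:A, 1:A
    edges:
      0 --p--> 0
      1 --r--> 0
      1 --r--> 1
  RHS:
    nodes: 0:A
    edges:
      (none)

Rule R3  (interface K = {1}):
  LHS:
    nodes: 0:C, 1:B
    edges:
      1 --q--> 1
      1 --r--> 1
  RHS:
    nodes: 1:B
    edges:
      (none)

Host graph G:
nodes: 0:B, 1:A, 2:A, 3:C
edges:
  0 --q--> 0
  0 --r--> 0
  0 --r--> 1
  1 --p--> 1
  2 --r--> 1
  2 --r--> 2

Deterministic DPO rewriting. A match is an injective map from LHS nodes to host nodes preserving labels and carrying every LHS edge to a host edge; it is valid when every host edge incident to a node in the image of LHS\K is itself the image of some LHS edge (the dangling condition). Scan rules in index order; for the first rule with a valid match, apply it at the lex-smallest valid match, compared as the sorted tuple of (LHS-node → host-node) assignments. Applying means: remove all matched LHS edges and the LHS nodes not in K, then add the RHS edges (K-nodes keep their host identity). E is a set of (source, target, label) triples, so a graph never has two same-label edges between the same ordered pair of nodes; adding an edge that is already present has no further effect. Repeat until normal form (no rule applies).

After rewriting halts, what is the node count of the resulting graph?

start.  V:4 E:6  edges: 0-q->0 0-r->0 0-r->1 1-p->1 2-r->1 2-r->2
1. fire R2 via {0↦1, 1↦2}  →  V:3 E:3  edges: 0-q->0 0-r->0 0-r->1
2. fire R3 via {0↦3, 1↦0}  →  V:2 E:1  edges: 0-r->1
normal form: no rule applies after step 2
NF nodes: {0:B, 1:A}

Answer: 2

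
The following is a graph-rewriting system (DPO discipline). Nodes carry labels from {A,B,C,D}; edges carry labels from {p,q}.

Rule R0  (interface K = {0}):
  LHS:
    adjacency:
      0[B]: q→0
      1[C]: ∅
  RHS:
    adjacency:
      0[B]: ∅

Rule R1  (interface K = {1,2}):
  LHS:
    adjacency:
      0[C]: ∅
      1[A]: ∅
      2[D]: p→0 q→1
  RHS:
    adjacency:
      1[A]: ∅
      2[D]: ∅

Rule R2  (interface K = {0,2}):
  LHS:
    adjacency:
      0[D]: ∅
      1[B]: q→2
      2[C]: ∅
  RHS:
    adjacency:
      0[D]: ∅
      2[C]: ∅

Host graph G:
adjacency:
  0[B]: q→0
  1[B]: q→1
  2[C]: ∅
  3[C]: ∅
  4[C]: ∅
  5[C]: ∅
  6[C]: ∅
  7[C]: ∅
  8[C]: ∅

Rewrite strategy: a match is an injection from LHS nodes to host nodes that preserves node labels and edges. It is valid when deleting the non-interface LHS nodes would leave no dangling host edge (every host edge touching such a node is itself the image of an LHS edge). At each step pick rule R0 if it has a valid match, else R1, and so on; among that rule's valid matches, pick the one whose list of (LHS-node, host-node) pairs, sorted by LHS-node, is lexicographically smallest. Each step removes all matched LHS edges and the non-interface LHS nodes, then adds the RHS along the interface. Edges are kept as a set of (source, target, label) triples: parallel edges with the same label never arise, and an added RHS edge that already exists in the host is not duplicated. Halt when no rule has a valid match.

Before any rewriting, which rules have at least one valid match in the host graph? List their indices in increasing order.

Answer: [R0]

Steps:
R0: 14 valid matches — {0↦0, 1↦2}, {0↦0, 1↦3}, {0↦0, 1↦4} (+11 more)
R1: no valid match — LHS pattern not found
R2: no valid match — LHS pattern not found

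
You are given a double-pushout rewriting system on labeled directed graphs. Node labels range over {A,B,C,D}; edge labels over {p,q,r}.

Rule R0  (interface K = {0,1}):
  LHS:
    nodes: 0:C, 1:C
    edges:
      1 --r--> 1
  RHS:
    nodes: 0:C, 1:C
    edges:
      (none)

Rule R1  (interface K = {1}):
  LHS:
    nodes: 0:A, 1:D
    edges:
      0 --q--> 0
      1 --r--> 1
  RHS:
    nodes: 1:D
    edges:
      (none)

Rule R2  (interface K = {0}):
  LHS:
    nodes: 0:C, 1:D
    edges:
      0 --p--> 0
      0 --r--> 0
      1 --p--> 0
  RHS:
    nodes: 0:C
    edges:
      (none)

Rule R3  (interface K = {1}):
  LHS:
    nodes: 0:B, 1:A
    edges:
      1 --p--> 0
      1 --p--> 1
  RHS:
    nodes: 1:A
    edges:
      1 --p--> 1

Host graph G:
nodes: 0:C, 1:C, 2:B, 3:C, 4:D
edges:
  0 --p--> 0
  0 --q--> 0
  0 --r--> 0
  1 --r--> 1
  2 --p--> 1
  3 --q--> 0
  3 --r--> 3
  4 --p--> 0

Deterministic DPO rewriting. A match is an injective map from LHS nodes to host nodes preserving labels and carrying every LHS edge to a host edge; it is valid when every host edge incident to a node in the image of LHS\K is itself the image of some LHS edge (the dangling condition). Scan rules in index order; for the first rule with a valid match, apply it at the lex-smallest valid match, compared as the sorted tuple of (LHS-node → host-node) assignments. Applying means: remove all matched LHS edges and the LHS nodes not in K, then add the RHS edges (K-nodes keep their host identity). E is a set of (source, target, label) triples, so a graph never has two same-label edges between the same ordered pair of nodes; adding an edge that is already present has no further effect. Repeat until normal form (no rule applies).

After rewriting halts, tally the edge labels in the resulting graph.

[0] host  ⇒  5 nodes, 8 edges  {0-p->0 0-q->0 0-r->0 1-r->1 2-p->1 3-q->0 3-r->3 4-p->0}
[1] R0 @ {0↦0, 1↦1}  ⇒  5 nodes, 7 edges  {0-p->0 0-q->0 0-r->0 2-p->1 3-q->0 3-r->3 4-p->0}
[2] R0 @ {0↦0, 1↦3}  ⇒  5 nodes, 6 edges  {0-p->0 0-q->0 0-r->0 2-p->1 3-q->0 4-p->0}
[3] R0 @ {0↦1, 1↦0}  ⇒  5 nodes, 5 edges  {0-p->0 0-q->0 2-p->1 3-q->0 4-p->0}
normal form: no rule applies after step 3
NF edges: [(0, 0, 'p'), (0, 0, 'q'), (2, 1, 'p'), (3, 0, 'q'), (4, 0, 'p')]

Answer: p:3 q:2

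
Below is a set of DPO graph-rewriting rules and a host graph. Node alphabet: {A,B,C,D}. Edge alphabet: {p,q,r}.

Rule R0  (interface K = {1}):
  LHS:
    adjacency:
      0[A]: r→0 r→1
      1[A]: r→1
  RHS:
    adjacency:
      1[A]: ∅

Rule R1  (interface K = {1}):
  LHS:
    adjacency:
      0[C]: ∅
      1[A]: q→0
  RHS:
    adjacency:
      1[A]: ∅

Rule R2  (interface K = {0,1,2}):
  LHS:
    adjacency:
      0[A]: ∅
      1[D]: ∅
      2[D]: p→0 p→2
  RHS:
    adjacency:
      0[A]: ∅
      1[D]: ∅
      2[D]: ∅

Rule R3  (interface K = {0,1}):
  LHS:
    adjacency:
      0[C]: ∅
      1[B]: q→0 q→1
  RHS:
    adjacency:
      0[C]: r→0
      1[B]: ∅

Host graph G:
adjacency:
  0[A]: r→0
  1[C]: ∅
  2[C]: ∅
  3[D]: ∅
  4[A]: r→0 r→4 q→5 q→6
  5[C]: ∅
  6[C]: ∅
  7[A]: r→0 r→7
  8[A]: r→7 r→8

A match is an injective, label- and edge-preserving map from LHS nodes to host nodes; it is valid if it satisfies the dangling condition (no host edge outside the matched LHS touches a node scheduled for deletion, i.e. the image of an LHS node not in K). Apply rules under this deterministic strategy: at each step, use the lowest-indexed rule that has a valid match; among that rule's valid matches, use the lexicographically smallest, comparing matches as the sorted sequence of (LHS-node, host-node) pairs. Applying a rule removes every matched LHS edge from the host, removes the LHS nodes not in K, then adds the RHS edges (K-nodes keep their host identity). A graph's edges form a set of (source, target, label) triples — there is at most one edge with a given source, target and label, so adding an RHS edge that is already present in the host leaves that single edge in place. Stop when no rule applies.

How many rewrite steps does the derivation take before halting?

Answer: 4

Rewrite trace:
initial: |V|=9 |E|=9  E = 0-r->0 4-r->0 4-r->4 4-q->5 4-q->6 7-r->0 7-r->7 8-r->7 8-r->8
step 1: apply R0 at {0↦8, 1↦7}  → |V|=8 |E|=6  E = 0-r->0 4-r->0 4-r->4 4-q->5 4-q->6 7-r->0
step 2: apply R1 at {0↦5, 1↦4}  → |V|=7 |E|=5  E = 0-r->0 4-r->0 4-r->4 4-q->6 7-r->0
step 3: apply R1 at {0↦6, 1↦4}  → |V|=6 |E|=4  E = 0-r->0 4-r->0 4-r->4 7-r->0
step 4: apply R0 at {0↦4, 1↦0}  → |V|=5 |E|=1  E = 7-r->0
halt: no rule applies after step 4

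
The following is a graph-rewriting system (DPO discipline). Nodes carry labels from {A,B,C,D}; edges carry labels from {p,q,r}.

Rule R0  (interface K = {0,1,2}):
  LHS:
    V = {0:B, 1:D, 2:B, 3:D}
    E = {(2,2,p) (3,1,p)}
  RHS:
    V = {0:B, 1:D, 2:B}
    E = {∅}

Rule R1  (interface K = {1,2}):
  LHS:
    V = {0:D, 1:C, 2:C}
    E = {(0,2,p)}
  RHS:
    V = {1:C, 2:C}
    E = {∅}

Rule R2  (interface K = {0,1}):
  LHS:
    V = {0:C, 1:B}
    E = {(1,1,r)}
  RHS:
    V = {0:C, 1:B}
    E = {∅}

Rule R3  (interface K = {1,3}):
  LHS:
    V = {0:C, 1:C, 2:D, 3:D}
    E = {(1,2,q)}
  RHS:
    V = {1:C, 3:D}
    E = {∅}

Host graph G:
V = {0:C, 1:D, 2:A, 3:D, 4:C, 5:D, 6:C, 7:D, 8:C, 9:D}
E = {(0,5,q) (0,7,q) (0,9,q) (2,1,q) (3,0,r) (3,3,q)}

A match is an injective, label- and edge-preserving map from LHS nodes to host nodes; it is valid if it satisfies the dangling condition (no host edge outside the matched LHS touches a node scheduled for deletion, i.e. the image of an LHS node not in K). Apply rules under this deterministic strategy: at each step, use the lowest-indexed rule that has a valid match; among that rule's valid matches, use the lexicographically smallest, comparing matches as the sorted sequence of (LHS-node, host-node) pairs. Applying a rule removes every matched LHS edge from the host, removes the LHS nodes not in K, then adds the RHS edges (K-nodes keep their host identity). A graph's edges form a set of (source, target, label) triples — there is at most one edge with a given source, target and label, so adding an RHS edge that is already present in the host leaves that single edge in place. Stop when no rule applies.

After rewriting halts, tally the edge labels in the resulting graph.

start.  V:10 E:6  edges: 0-q->5 0-q->7 0-q->9 2-q->1 3-r->0 3-q->3
1. fire R3 via {0↦4, 1↦0, 2↦5, 3↦1}  →  V:8 E:5  edges: 0-q->7 0-q->9 2-q->1 3-r->0 3-q->3
2. fire R3 via {0↦6, 1↦0, 2↦7, 3↦1}  →  V:6 E:4  edges: 0-q->9 2-q->1 3-r->0 3-q->3
3. fire R3 via {0↦8, 1↦0, 2↦9, 3↦1}  →  V:4 E:3  edges: 2-q->1 3-r->0 3-q->3
normal form: no rule applies after step 3
NF edges: [(2, 1, 'q'), (3, 0, 'r'), (3, 3, 'q')]

Answer: q:2 r:1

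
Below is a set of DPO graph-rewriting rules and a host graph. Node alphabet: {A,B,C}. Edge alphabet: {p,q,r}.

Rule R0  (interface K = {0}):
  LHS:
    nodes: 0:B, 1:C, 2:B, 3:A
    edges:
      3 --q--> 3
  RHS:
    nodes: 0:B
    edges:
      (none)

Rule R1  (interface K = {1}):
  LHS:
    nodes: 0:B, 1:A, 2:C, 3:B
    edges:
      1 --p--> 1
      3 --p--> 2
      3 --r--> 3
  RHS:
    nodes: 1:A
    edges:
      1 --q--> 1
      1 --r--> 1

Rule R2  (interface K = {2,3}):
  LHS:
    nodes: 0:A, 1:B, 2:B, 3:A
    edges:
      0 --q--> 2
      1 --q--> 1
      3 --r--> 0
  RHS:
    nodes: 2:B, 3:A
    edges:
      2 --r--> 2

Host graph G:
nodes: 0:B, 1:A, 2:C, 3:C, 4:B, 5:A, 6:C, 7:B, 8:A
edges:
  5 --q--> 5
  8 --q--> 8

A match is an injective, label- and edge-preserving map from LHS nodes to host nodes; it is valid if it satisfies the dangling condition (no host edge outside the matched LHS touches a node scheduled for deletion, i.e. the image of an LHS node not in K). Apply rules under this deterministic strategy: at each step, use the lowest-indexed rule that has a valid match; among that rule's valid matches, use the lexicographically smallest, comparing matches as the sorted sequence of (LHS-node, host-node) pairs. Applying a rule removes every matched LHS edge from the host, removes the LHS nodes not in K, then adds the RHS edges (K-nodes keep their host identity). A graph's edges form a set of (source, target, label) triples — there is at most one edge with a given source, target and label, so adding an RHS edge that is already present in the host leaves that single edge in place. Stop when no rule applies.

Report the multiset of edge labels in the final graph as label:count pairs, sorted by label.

[0] host  ⇒  9 nodes, 2 edges  {5-q->5 8-q->8}
[1] R0 @ {0↦0, 1↦2, 2↦4, 3↦5}  ⇒  6 nodes, 1 edges  {8-q->8}
[2] R0 @ {0↦0, 1↦3, 2↦7, 3↦8}  ⇒  3 nodes, 0 edges  {∅}
normal form: no rule applies after step 2
NF edges: []

Answer: (no edges)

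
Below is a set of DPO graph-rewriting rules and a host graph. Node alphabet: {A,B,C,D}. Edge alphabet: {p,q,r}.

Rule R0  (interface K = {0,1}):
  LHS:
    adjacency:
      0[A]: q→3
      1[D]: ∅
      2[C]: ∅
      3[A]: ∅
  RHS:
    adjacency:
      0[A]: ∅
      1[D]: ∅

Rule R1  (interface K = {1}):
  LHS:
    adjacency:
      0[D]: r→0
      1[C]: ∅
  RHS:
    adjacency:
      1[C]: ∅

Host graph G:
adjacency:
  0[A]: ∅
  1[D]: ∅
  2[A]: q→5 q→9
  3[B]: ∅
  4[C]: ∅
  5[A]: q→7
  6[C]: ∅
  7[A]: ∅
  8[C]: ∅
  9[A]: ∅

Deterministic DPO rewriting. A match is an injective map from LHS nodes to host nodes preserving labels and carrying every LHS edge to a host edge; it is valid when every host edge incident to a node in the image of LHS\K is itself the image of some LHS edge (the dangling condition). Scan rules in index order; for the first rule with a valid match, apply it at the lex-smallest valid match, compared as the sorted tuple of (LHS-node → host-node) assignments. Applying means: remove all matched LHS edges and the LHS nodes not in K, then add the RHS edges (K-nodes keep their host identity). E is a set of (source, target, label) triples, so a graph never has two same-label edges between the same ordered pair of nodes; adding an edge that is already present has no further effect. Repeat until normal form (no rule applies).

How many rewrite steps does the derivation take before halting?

start.  V:10 E:3  edges: 2-q->5 2-q->9 5-q->7
1. fire R0 via {0↦2, 1↦1, 2↦4, 3↦9}  →  V:8 E:2  edges: 2-q->5 5-q->7
2. fire R0 via {0↦5, 1↦1, 2↦6, 3↦7}  →  V:6 E:1  edges: 2-q->5
3. fire R0 via {0↦2, 1↦1, 2↦8, 3↦5}  →  V:4 E:0  edges: ∅
halt: no rule applies after step 3

Answer: 3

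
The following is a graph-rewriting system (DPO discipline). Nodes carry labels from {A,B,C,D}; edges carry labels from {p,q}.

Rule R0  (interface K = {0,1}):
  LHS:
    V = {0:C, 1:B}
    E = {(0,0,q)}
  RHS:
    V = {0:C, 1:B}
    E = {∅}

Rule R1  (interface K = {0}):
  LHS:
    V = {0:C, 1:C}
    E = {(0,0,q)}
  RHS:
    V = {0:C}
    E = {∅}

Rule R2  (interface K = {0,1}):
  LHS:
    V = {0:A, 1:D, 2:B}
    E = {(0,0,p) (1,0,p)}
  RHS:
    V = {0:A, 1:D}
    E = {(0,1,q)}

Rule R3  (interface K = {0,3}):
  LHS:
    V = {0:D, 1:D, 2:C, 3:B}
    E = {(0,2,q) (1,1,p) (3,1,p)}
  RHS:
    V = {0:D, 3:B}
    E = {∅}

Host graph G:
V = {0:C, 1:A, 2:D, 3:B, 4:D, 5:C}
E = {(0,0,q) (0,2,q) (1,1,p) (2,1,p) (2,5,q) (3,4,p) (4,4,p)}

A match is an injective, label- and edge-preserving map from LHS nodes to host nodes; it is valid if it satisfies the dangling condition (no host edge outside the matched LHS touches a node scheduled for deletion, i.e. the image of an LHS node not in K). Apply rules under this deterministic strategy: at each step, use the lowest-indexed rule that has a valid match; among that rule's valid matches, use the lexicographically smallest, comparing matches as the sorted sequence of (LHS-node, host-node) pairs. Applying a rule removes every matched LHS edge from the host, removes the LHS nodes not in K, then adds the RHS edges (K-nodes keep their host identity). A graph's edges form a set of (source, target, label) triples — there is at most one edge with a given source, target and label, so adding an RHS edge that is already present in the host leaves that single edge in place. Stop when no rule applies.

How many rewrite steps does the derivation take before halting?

[0] host  ⇒  6 nodes, 7 edges  {0-q->0 0-q->2 1-p->1 2-p->1 2-q->5 3-p->4 4-p->4}
[1] R0 @ {0↦0, 1↦3}  ⇒  6 nodes, 6 edges  {0-q->2 1-p->1 2-p->1 2-q->5 3-p->4 4-p->4}
[2] R3 @ {0↦2, 1↦4, 2↦5, 3↦3}  ⇒  4 nodes, 3 edges  {0-q->2 1-p->1 2-p->1}
[3] R2 @ {0↦1, 1↦2, 2↦3}  ⇒  3 nodes, 2 edges  {0-q->2 1-q->2}
halt: no rule applies after step 3

Answer: 3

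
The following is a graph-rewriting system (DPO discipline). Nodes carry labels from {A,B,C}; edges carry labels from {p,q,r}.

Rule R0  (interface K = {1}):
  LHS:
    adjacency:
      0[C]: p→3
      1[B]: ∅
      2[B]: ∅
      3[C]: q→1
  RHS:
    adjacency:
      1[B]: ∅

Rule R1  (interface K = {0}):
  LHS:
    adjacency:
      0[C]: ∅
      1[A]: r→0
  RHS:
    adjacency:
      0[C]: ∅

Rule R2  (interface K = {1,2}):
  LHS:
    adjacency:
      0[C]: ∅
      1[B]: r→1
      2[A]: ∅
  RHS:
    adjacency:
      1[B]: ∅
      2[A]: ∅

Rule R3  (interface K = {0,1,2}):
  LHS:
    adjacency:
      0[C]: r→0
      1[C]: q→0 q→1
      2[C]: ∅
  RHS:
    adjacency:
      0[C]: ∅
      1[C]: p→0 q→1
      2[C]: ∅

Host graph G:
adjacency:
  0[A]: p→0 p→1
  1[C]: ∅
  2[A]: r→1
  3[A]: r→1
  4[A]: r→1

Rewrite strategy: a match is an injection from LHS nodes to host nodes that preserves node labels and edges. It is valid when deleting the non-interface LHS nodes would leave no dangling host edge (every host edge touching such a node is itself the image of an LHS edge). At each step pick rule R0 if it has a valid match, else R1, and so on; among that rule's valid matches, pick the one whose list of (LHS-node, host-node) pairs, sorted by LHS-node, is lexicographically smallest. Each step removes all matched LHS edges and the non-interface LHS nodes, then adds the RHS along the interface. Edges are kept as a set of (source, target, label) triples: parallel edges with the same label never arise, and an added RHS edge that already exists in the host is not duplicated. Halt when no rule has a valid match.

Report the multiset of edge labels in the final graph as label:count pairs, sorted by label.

Answer: p:2

Rewrite trace:
[0] host  ⇒  5 nodes, 5 edges  {0-p->0 0-p->1 2-r->1 3-r->1 4-r->1}
[1] R1 @ {0↦1, 1↦2}  ⇒  4 nodes, 4 edges  {0-p->0 0-p->1 3-r->1 4-r->1}
[2] R1 @ {0↦1, 1↦3}  ⇒  3 nodes, 3 edges  {0-p->0 0-p->1 4-r->1}
[3] R1 @ {0↦1, 1↦4}  ⇒  2 nodes, 2 edges  {0-p->0 0-p->1}
final graph: no rule applies after step 3
NF edges: [(0, 0, 'p'), (0, 1, 'p')]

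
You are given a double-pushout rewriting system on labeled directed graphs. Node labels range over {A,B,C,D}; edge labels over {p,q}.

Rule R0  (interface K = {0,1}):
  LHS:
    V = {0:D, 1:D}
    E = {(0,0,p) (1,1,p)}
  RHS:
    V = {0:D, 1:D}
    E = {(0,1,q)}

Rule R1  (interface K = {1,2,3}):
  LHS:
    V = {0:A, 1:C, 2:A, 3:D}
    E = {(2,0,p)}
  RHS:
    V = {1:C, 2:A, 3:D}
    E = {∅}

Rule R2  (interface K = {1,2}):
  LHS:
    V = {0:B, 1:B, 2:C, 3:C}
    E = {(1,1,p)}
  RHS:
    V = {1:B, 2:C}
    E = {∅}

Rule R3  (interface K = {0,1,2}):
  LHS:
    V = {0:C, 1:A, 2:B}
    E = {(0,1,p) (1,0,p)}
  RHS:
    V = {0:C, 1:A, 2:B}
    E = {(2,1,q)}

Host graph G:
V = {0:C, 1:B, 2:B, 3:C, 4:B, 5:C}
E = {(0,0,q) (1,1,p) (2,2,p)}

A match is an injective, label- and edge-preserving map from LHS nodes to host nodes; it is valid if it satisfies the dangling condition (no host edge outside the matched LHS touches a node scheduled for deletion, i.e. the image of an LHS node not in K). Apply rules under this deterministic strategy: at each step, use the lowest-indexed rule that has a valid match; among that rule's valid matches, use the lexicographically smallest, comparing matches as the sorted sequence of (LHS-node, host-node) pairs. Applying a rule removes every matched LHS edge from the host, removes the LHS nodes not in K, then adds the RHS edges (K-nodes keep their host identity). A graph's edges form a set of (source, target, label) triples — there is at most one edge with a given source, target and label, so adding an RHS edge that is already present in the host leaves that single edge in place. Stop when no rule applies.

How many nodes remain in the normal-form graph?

Answer: 2

Rewrite trace:
initial: |V|=6 |E|=3  E = 0-q->0 1-p->1 2-p->2
step 1: apply R2 at {0↦4, 1↦1, 2↦0, 3↦3}  → |V|=4 |E|=2  E = 0-q->0 2-p->2
step 2: apply R2 at {0↦1, 1↦2, 2↦0, 3↦5}  → |V|=2 |E|=1  E = 0-q->0
normal form: no rule applies after step 2
NF nodes: {0:C, 2:B}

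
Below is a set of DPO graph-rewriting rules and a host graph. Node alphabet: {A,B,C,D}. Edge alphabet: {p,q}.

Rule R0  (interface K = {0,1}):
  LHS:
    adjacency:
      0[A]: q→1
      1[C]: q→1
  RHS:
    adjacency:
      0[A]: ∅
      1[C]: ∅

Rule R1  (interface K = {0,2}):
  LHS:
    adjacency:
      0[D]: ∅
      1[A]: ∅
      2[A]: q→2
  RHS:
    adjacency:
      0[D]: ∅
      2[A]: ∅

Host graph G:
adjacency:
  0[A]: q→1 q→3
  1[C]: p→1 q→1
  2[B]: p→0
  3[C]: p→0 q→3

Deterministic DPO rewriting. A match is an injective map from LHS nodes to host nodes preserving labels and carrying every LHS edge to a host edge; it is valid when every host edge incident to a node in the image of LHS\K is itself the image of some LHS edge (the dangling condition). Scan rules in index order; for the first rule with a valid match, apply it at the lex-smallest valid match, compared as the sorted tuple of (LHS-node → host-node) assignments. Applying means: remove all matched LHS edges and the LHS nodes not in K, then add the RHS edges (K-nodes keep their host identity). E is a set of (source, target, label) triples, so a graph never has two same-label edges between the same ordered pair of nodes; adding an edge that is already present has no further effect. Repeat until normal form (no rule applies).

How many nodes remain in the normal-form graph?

Answer: 4

Steps:
start.  V:4 E:7  edges: 0-q->1 0-q->3 1-p->1 1-q->1 2-p->0 3-p->0 3-q->3
1. fire R0 via {0↦0, 1↦1}  →  V:4 E:5  edges: 0-q->3 1-p->1 2-p->0 3-p->0 3-q->3
2. fire R0 via {0↦0, 1↦3}  →  V:4 E:3  edges: 1-p->1 2-p->0 3-p->0
final graph: no rule applies after step 2
NF nodes: {0:A, 1:C, 2:B, 3:C}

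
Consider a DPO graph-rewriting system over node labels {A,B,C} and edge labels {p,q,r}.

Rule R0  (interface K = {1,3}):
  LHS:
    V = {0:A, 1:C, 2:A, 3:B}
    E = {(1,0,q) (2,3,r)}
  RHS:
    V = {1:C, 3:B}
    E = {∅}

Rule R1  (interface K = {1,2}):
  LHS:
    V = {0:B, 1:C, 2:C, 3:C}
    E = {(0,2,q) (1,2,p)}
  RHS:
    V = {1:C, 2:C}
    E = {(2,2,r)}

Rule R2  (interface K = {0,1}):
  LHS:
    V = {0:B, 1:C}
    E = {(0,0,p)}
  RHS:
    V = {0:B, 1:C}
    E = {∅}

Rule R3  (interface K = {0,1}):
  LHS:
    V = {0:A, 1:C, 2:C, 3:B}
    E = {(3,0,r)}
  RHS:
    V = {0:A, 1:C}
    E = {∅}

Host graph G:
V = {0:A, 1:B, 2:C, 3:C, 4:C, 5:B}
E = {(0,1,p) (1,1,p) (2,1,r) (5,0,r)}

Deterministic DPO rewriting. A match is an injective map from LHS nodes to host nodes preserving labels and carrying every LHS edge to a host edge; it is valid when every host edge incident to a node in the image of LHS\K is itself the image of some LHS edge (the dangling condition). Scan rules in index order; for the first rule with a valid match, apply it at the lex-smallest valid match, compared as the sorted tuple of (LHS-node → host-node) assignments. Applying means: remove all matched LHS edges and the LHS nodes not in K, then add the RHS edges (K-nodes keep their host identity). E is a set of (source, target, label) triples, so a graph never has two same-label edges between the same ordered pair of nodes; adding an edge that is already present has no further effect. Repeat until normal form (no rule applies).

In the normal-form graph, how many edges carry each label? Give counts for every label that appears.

Answer: p:1 r:1

Rewrite trace:
start.  V:6 E:4  edges: 0-p->1 1-p->1 2-r->1 5-r->0
1. fire R2 via {0↦1, 1↦2}  →  V:6 E:3  edges: 0-p->1 2-r->1 5-r->0
2. fire R3 via {0↦0, 1↦2, 2↦3, 3↦5}  →  V:4 E:2  edges: 0-p->1 2-r->1
normal form: no rule applies after step 2
NF edges: [(0, 1, 'p'), (2, 1, 'r')]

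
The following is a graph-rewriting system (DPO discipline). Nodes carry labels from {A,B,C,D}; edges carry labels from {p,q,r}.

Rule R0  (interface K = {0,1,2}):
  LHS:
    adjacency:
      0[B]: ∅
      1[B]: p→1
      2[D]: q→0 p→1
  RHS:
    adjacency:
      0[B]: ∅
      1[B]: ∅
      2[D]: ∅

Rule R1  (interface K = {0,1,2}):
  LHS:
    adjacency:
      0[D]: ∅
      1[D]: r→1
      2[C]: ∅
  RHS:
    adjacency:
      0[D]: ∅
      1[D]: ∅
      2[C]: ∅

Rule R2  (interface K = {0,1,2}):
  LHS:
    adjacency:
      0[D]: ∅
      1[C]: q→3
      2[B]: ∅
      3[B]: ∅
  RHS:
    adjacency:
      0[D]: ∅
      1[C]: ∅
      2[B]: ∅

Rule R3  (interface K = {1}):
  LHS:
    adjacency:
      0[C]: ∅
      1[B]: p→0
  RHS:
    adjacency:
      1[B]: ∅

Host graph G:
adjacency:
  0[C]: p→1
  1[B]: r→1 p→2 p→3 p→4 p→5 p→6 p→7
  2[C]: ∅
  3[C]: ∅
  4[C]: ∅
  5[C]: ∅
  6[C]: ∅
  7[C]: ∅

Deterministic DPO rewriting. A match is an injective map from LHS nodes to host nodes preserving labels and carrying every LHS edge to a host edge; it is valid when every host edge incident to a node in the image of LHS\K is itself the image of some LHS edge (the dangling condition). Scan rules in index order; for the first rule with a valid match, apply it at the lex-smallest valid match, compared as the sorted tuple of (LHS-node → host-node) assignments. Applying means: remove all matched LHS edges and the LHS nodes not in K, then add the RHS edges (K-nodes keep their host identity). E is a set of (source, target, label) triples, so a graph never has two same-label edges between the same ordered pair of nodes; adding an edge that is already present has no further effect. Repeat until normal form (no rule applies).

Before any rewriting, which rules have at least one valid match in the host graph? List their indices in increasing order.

Answer: [R3]

Rewrite trace:
R0: no valid match — LHS pattern not found
R1: no valid match — LHS pattern not found
R2: no valid match — LHS pattern not found
R3: 6 valid matches — {0↦2, 1↦1}, {0↦3, 1↦1}, {0↦4, 1↦1} (+3 more)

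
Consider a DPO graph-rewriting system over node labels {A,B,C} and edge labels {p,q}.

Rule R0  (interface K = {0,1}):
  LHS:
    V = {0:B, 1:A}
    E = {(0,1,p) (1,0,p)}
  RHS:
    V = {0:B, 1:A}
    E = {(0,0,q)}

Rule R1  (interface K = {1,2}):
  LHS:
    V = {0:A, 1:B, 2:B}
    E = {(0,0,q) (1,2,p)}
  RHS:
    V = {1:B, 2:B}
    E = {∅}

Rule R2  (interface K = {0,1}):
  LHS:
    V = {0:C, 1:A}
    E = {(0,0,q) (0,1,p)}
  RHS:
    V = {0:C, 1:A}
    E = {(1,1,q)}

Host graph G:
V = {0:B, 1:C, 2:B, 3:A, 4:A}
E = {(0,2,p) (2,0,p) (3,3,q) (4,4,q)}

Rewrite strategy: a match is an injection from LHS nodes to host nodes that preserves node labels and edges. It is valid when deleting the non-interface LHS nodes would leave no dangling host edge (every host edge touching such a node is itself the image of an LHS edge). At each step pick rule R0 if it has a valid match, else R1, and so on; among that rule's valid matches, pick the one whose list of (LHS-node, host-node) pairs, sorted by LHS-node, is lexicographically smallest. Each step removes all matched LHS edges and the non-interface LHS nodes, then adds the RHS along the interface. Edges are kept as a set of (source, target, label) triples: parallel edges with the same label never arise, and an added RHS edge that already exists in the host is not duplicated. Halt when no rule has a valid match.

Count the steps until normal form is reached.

initial: |V|=5 |E|=4  E = 0-p->2 2-p->0 3-q->3 4-q->4
step 1: apply R1 at {0↦3, 1↦0, 2↦2}  → |V|=4 |E|=2  E = 2-p->0 4-q->4
step 2: apply R1 at {0↦4, 1↦2, 2↦0}  → |V|=3 |E|=0  E = ∅
halt: no rule applies after step 2

Answer: 2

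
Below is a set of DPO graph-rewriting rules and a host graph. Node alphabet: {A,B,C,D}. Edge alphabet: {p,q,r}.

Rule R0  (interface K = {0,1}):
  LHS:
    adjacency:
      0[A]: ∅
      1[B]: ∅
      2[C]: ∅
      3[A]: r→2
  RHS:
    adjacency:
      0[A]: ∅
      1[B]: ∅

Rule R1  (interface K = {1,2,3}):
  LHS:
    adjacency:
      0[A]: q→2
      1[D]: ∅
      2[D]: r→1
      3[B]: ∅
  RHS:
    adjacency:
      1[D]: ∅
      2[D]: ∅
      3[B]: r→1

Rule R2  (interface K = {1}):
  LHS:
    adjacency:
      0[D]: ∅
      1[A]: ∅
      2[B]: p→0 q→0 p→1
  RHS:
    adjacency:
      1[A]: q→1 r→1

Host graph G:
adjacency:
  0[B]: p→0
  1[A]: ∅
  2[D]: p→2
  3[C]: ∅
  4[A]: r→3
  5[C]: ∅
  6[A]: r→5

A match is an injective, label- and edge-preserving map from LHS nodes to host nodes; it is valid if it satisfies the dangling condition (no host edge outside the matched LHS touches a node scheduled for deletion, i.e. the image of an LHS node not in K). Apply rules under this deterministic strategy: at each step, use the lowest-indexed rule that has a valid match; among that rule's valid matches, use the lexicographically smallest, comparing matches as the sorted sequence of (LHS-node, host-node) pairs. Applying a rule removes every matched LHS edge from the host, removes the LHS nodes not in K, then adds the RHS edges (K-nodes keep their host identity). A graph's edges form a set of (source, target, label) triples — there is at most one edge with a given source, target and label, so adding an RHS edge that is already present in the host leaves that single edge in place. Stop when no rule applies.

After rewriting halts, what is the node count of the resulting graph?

Answer: 3

Rewrite trace:
[0] host  ⇒  7 nodes, 4 edges  {0-p->0 2-p->2 4-r->3 6-r->5}
[1] R0 @ {0↦1, 1↦0, 2↦3, 3↦4}  ⇒  5 nodes, 3 edges  {0-p->0 2-p->2 6-r->5}
[2] R0 @ {0↦1, 1↦0, 2↦5, 3↦6}  ⇒  3 nodes, 2 edges  {0-p->0 2-p->2}
normal form: no rule applies after step 2
NF nodes: {0:B, 1:A, 2:D}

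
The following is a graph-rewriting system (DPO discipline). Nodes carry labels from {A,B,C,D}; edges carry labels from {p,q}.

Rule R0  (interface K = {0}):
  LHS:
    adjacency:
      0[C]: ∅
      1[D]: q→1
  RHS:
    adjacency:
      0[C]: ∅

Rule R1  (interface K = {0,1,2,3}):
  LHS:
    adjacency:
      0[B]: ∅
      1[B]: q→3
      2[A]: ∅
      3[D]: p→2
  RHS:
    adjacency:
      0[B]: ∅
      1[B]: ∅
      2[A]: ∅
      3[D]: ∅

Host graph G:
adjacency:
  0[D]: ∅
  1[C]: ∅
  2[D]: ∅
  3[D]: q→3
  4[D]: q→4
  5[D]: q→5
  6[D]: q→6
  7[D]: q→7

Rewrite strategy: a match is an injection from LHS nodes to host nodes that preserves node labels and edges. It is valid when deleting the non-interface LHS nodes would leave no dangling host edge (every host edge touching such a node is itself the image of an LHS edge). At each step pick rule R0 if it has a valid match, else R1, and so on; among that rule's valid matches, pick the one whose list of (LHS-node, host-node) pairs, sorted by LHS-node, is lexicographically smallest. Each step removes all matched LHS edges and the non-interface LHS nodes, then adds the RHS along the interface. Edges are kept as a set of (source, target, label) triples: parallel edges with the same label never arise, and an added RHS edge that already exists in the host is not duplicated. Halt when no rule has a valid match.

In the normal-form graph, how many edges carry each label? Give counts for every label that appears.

initial: |V|=8 |E|=5  E = 3-q->3 4-q->4 5-q->5 6-q->6 7-q->7
step 1: apply R0 at {0↦1, 1↦3}  → |V|=7 |E|=4  E = 4-q->4 5-q->5 6-q->6 7-q->7
step 2: apply R0 at {0↦1, 1↦4}  → |V|=6 |E|=3  E = 5-q->5 6-q->6 7-q->7
step 3: apply R0 at {0↦1, 1↦5}  → |V|=5 |E|=2  E = 6-q->6 7-q->7
step 4: apply R0 at {0↦1, 1↦6}  → |V|=4 |E|=1  E = 7-q->7
step 5: apply R0 at {0↦1, 1↦7}  → |V|=3 |E|=0  E = ∅
final graph: no rule applies after step 5
NF edges: []

Answer: (no edges)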